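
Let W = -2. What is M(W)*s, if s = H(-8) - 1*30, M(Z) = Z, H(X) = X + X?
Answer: 92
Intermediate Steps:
H(X) = 2*X
s = -46 (s = 2*(-8) - 1*30 = -16 - 30 = -46)
M(W)*s = -2*(-46) = 92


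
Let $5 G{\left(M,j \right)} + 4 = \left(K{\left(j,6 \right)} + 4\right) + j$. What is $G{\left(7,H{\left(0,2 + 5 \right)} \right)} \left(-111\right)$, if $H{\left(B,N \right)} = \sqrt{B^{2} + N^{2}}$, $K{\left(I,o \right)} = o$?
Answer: $- \frac{1443}{5} \approx -288.6$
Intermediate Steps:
$G{\left(M,j \right)} = \frac{6}{5} + \frac{j}{5}$ ($G{\left(M,j \right)} = - \frac{4}{5} + \frac{\left(6 + 4\right) + j}{5} = - \frac{4}{5} + \frac{10 + j}{5} = - \frac{4}{5} + \left(2 + \frac{j}{5}\right) = \frac{6}{5} + \frac{j}{5}$)
$G{\left(7,H{\left(0,2 + 5 \right)} \right)} \left(-111\right) = \left(\frac{6}{5} + \frac{\sqrt{0^{2} + \left(2 + 5\right)^{2}}}{5}\right) \left(-111\right) = \left(\frac{6}{5} + \frac{\sqrt{0 + 7^{2}}}{5}\right) \left(-111\right) = \left(\frac{6}{5} + \frac{\sqrt{0 + 49}}{5}\right) \left(-111\right) = \left(\frac{6}{5} + \frac{\sqrt{49}}{5}\right) \left(-111\right) = \left(\frac{6}{5} + \frac{1}{5} \cdot 7\right) \left(-111\right) = \left(\frac{6}{5} + \frac{7}{5}\right) \left(-111\right) = \frac{13}{5} \left(-111\right) = - \frac{1443}{5}$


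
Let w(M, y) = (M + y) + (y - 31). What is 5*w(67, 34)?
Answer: 520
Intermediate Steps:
w(M, y) = -31 + M + 2*y (w(M, y) = (M + y) + (-31 + y) = -31 + M + 2*y)
5*w(67, 34) = 5*(-31 + 67 + 2*34) = 5*(-31 + 67 + 68) = 5*104 = 520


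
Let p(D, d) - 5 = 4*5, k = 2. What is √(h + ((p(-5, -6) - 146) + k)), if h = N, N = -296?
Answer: I*√415 ≈ 20.372*I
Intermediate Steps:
p(D, d) = 25 (p(D, d) = 5 + 4*5 = 5 + 20 = 25)
h = -296
√(h + ((p(-5, -6) - 146) + k)) = √(-296 + ((25 - 146) + 2)) = √(-296 + (-121 + 2)) = √(-296 - 119) = √(-415) = I*√415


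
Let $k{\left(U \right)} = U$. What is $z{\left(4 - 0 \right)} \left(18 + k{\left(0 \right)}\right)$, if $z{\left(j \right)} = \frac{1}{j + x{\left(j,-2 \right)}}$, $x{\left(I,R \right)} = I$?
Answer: $\frac{9}{4} \approx 2.25$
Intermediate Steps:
$z{\left(j \right)} = \frac{1}{2 j}$ ($z{\left(j \right)} = \frac{1}{j + j} = \frac{1}{2 j}$)
$z{\left(4 - 0 \right)} \left(18 + k{\left(0 \right)}\right) = \frac{1}{2 \left(4 - 0\right)} \left(18 + 0\right) = \frac{1}{2 \left(4 + 0\right)} 18 = \frac{1}{2 \cdot 4} \cdot 18 = \frac{1}{2} \cdot \frac{1}{4} \cdot 18 = \frac{1}{8} \cdot 18 = \frac{9}{4}$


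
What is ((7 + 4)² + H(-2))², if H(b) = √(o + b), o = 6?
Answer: 15129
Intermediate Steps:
H(b) = √(6 + b)
((7 + 4)² + H(-2))² = ((7 + 4)² + √(6 - 2))² = (11² + √4)² = (121 + 2)² = 123² = 15129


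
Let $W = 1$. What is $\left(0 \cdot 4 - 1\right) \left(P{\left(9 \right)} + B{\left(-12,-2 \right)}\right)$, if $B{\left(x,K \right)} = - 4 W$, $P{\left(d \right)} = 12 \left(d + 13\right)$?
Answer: $-260$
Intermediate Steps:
$P{\left(d \right)} = 156 + 12 d$ ($P{\left(d \right)} = 12 \left(13 + d\right) = 156 + 12 d$)
$B{\left(x,K \right)} = -4$ ($B{\left(x,K \right)} = \left(-4\right) 1 = -4$)
$\left(0 \cdot 4 - 1\right) \left(P{\left(9 \right)} + B{\left(-12,-2 \right)}\right) = \left(0 \cdot 4 - 1\right) \left(\left(156 + 12 \cdot 9\right) - 4\right) = \left(0 - 1\right) \left(\left(156 + 108\right) - 4\right) = - (264 - 4) = \left(-1\right) 260 = -260$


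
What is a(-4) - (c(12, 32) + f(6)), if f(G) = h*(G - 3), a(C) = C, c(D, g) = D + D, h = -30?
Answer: 62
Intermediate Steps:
c(D, g) = 2*D
f(G) = 90 - 30*G (f(G) = -30*(G - 3) = -30*(-3 + G) = 90 - 30*G)
a(-4) - (c(12, 32) + f(6)) = -4 - (2*12 + (90 - 30*6)) = -4 - (24 + (90 - 180)) = -4 - (24 - 90) = -4 - 1*(-66) = -4 + 66 = 62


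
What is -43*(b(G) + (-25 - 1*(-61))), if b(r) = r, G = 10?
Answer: -1978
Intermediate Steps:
-43*(b(G) + (-25 - 1*(-61))) = -43*(10 + (-25 - 1*(-61))) = -43*(10 + (-25 + 61)) = -43*(10 + 36) = -43*46 = -1978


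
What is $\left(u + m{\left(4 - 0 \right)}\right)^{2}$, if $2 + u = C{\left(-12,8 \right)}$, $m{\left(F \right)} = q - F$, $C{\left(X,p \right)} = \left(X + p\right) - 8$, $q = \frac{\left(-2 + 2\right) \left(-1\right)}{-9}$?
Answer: $324$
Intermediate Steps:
$q = 0$ ($q = 0 \left(-1\right) \left(- \frac{1}{9}\right) = 0 \left(- \frac{1}{9}\right) = 0$)
$C{\left(X,p \right)} = -8 + X + p$
$m{\left(F \right)} = - F$ ($m{\left(F \right)} = 0 - F = - F$)
$u = -14$ ($u = -2 - 12 = -14$)
$\left(u + m{\left(4 - 0 \right)}\right)^{2} = \left(-14 - \left(4 - 0\right)\right)^{2} = \left(-14 - \left(4 + 0\right)\right)^{2} = \left(-14 - 4\right)^{2} = \left(-18\right)^{2} = 324$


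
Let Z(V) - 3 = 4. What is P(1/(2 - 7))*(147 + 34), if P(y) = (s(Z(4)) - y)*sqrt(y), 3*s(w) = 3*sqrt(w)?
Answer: 181*I*(sqrt(5) + 5*sqrt(35))/25 ≈ 230.35*I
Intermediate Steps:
Z(V) = 7 (Z(V) = 3 + 4 = 7)
s(w) = sqrt(w) (s(w) = (3*sqrt(w))/3 = sqrt(w))
P(y) = sqrt(y)*(sqrt(7) - y) (P(y) = (sqrt(7) - y)*sqrt(y) = sqrt(y)*(sqrt(7) - y))
P(1/(2 - 7))*(147 + 34) = (sqrt(1/(2 - 7))*(sqrt(7) - 1/(2 - 7)))*(147 + 34) = (sqrt(1/(-5))*(sqrt(7) - 1/(-5)))*181 = (sqrt(-1/5)*(sqrt(7) - 1*(-1/5)))*181 = ((I*sqrt(5)/5)*(sqrt(7) + 1/5))*181 = ((I*sqrt(5)/5)*(1/5 + sqrt(7)))*181 = (I*sqrt(5)*(1/5 + sqrt(7))/5)*181 = 181*I*sqrt(5)*(1/5 + sqrt(7))/5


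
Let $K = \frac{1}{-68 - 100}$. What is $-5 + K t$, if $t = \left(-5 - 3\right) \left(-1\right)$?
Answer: $- \frac{106}{21} \approx -5.0476$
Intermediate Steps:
$K = - \frac{1}{168}$ ($K = \frac{1}{-168} = - \frac{1}{168} \approx -0.0059524$)
$t = 8$ ($t = \left(-8\right) \left(-1\right) = 8$)
$-5 + K t = -5 - \frac{1}{21} = - \frac{106}{21}$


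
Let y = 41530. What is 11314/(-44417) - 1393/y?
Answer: -531743301/1844638010 ≈ -0.28826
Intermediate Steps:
11314/(-44417) - 1393/y = 11314/(-44417) - 1393/41530 = 11314*(-1/44417) - 1393*1/41530 = -11314/44417 - 1393/41530 = -531743301/1844638010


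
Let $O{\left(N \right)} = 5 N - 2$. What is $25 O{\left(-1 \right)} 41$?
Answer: $-7175$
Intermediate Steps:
$O{\left(N \right)} = -2 + 5 N$
$25 O{\left(-1 \right)} 41 = 25 \left(-2 + 5 \left(-1\right)\right) 41 = 25 \left(-2 - 5\right) 41 = 25 \left(-7\right) 41 = \left(-175\right) 41 = -7175$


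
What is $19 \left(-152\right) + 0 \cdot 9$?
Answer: $-2888$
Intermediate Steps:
$19 \left(-152\right) + 0 \cdot 9 = -2888 + 0 = -2888$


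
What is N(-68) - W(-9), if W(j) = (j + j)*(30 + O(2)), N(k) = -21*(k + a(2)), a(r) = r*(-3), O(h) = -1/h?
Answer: 2085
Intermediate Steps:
a(r) = -3*r
N(k) = 126 - 21*k (N(k) = -21*(k - 3*2) = -21*(k - 6) = -21*(-6 + k) = 126 - 21*k)
W(j) = 59*j (W(j) = (j + j)*(30 - 1/2) = (2*j)*(30 - 1*½) = (2*j)*(30 - ½) = (2*j)*(59/2) = 59*j)
N(-68) - W(-9) = (126 - 21*(-68)) - 59*(-9) = (126 + 1428) - 1*(-531) = 1554 + 531 = 2085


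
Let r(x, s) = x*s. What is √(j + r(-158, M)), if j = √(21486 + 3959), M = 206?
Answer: √(-32548 + √25445) ≈ 179.97*I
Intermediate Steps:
r(x, s) = s*x
j = √25445 ≈ 159.51
√(j + r(-158, M)) = √(√25445 + 206*(-158)) = √(√25445 - 32548) = √(-32548 + √25445)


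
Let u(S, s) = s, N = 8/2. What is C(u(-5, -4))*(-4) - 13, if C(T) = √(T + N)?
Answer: -13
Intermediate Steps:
N = 4 (N = 8*(½) = 4)
C(T) = √(4 + T) (C(T) = √(T + 4) = √(4 + T))
C(u(-5, -4))*(-4) - 13 = √(4 - 4)*(-4) - 13 = √0*(-4) - 13 = 0*(-4) - 13 = 0 - 13 = -13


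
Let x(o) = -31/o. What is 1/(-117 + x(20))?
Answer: -20/2371 ≈ -0.0084353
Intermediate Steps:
1/(-117 + x(20)) = 1/(-117 - 31/20) = 1/(-2371/20) = -20/2371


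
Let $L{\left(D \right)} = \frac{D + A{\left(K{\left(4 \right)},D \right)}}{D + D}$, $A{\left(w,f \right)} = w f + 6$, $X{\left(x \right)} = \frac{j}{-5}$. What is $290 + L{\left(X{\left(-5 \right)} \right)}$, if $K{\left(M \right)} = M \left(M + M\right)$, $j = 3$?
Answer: $\frac{603}{2} \approx 301.5$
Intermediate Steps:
$K{\left(M \right)} = 2 M^{2}$ ($K{\left(M \right)} = M 2 M = 2 M^{2}$)
$X{\left(x \right)} = - \frac{3}{5}$ ($X{\left(x \right)} = \frac{3}{-5} = 3 \left(- \frac{1}{5}\right) = - \frac{3}{5}$)
$A{\left(w,f \right)} = 6 + f w$ ($A{\left(w,f \right)} = f w + 6 = 6 + f w$)
$L{\left(D \right)} = \frac{6 + 33 D}{2 D}$ ($L{\left(D \right)} = \frac{D + \left(6 + D 2 \cdot 4^{2}\right)}{D + D} = \frac{D + \left(6 + D 2 \cdot 16\right)}{2 D} = \left(D + \left(6 + D 32\right)\right) \frac{1}{2 D} = \left(D + \left(6 + 32 D\right)\right) \frac{1}{2 D} = \left(6 + 33 D\right) \frac{1}{2 D} = \frac{6 + 33 D}{2 D}$)
$290 + L{\left(X{\left(-5 \right)} \right)} = 290 + \left(\frac{33}{2} + \frac{3}{- \frac{3}{5}}\right) = 290 + \left(\frac{33}{2} + 3 \left(- \frac{5}{3}\right)\right) = 290 + \left(\frac{33}{2} - 5\right) = 290 + \frac{23}{2} = \frac{603}{2}$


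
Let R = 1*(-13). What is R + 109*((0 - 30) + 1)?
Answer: -3174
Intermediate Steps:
R = -13
R + 109*((0 - 30) + 1) = -13 + 109*((0 - 30) + 1) = -13 + 109*(-30 + 1) = -13 + 109*(-29) = -13 - 3161 = -3174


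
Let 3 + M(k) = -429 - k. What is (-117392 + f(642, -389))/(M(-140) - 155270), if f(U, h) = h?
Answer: 117781/155562 ≈ 0.75713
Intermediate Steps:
M(k) = -432 - k (M(k) = -3 + (-429 - k) = -432 - k)
(-117392 + f(642, -389))/(M(-140) - 155270) = (-117392 - 389)/((-432 - 1*(-140)) - 155270) = -117781/((-432 + 140) - 155270) = -117781/(-292 - 155270) = -117781/(-155562) = -117781*(-1/155562) = 117781/155562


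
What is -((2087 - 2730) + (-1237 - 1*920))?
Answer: 2800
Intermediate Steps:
-((2087 - 2730) + (-1237 - 1*920)) = -(-643 + (-1237 - 920)) = -(-643 - 2157) = -1*(-2800) = 2800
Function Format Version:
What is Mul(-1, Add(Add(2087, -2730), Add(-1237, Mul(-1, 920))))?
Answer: 2800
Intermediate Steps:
Mul(-1, Add(Add(2087, -2730), Add(-1237, Mul(-1, 920)))) = Mul(-1, Add(-643, Add(-1237, -920))) = Mul(-1, Add(-643, -2157)) = Mul(-1, -2800) = 2800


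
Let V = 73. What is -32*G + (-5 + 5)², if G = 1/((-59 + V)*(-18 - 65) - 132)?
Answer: 16/647 ≈ 0.024730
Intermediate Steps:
G = -1/1294 (G = 1/((-59 + 73)*(-18 - 65) - 132) = 1/(14*(-83) - 132) = 1/(-1162 - 132) = 1/(-1294) = -1/1294 ≈ -0.00077280)
-32*G + (-5 + 5)² = -32*(-1/1294) + (-5 + 5)² = 16/647 + 0² = 16/647 + 0 = 16/647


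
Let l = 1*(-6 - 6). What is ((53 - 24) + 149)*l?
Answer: -2136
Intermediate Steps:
l = -12 (l = 1*(-12) = -12)
((53 - 24) + 149)*l = ((53 - 24) + 149)*(-12) = (29 + 149)*(-12) = 178*(-12) = -2136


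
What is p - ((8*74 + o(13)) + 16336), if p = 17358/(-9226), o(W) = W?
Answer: -78157512/4613 ≈ -16943.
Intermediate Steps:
p = -8679/4613 (p = 17358*(-1/9226) = -8679/4613 ≈ -1.8814)
p - ((8*74 + o(13)) + 16336) = -8679/4613 - ((8*74 + 13) + 16336) = -8679/4613 - ((592 + 13) + 16336) = -8679/4613 - (605 + 16336) = -8679/4613 - 1*16941 = -8679/4613 - 16941 = -78157512/4613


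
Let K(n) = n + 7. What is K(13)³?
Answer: 8000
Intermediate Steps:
K(n) = 7 + n
K(13)³ = (7 + 13)³ = 20³ = 8000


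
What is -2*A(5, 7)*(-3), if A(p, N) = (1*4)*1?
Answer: 24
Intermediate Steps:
A(p, N) = 4 (A(p, N) = 4*1 = 4)
-2*A(5, 7)*(-3) = -2*4*(-3) = -8*(-3) = 24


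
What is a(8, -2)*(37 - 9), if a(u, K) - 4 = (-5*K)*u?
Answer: 2352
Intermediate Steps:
a(u, K) = 4 - 5*K*u (a(u, K) = 4 + (-5*K)*u = 4 - 5*K*u)
a(8, -2)*(37 - 9) = (4 - 5*(-2)*8)*(37 - 9) = (4 + 80)*28 = 84*28 = 2352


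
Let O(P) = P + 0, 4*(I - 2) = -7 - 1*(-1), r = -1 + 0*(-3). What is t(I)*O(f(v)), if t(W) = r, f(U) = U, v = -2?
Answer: 2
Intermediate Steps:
r = -1 (r = -1 + 0 = -1)
I = ½ (I = 2 + (-7 - 1*(-1))/4 = 2 + (-7 + 1)/4 = 2 + (¼)*(-6) = 2 - 3/2 = ½ ≈ 0.50000)
O(P) = P
t(W) = -1
t(I)*O(f(v)) = -1*(-2) = 2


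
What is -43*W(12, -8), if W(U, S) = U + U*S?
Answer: 3612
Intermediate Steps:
W(U, S) = U + S*U
-43*W(12, -8) = -516*(1 - 8) = -516*(-7) = -43*(-84) = 3612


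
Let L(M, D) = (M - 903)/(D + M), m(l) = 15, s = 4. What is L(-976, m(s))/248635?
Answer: 1879/238938235 ≈ 7.8640e-6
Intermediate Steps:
L(M, D) = (-903 + M)/(D + M)
L(-976, m(s))/248635 = ((-903 - 976)/(15 - 976))/248635 = (-1879/(-961))*(1/248635) = -1/961*(-1879)*(1/248635) = (1879/961)*(1/248635) = 1879/238938235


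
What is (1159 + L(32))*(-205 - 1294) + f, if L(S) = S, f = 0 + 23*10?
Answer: -1785079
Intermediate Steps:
f = 230 (f = 0 + 230 = 230)
(1159 + L(32))*(-205 - 1294) + f = (1159 + 32)*(-205 - 1294) + 230 = 1191*(-1499) + 230 = -1785309 + 230 = -1785079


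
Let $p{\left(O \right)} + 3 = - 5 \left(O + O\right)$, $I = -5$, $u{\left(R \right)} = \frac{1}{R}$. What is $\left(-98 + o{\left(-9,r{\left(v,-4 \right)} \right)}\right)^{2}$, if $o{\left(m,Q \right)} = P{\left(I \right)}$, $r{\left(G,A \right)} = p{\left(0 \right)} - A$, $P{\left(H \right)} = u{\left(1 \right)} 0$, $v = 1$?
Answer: $9604$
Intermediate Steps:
$P{\left(H \right)} = 0$ ($P{\left(H \right)} = 1^{-1} \cdot 0 = 1 \cdot 0 = 0$)
$p{\left(O \right)} = -3 - 10 O$ ($p{\left(O \right)} = -3 - 5 \left(O + O\right) = -3 - 5 \cdot 2 O = -3 - 10 O$)
$r{\left(G,A \right)} = -3 - A$ ($r{\left(G,A \right)} = \left(-3 - 0\right) - A = \left(-3 + 0\right) - A = -3 - A$)
$o{\left(m,Q \right)} = 0$
$\left(-98 + o{\left(-9,r{\left(v,-4 \right)} \right)}\right)^{2} = \left(-98 + 0\right)^{2} = \left(-98\right)^{2} = 9604$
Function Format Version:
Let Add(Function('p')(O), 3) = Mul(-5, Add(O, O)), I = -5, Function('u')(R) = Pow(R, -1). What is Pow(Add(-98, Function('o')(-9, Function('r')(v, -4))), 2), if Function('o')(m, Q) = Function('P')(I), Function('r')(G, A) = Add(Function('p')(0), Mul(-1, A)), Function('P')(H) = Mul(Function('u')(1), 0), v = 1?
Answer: 9604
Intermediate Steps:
Function('P')(H) = 0 (Function('P')(H) = Mul(Pow(1, -1), 0) = Mul(1, 0) = 0)
Function('p')(O) = Add(-3, Mul(-10, O)) (Function('p')(O) = Add(-3, Mul(-5, Add(O, O))) = Add(-3, Mul(-5, Mul(2, O))) = Add(-3, Mul(-10, O)))
Function('r')(G, A) = Add(-3, Mul(-1, A)) (Function('r')(G, A) = Add(Add(-3, Mul(-10, 0)), Mul(-1, A)) = Add(Add(-3, 0), Mul(-1, A)) = Add(-3, Mul(-1, A)))
Function('o')(m, Q) = 0
Pow(Add(-98, Function('o')(-9, Function('r')(v, -4))), 2) = Pow(Add(-98, 0), 2) = Pow(-98, 2) = 9604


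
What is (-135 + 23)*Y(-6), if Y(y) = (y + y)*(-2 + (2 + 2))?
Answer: 2688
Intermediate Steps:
Y(y) = 4*y (Y(y) = (2*y)*(-2 + 4) = (2*y)*2 = 4*y)
(-135 + 23)*Y(-6) = (-135 + 23)*(4*(-6)) = -112*(-24) = 2688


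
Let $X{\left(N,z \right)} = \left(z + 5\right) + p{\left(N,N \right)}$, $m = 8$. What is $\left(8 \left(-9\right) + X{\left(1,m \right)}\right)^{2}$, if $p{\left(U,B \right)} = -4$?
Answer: $3969$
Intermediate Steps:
$X{\left(N,z \right)} = 1 + z$ ($X{\left(N,z \right)} = \left(z + 5\right) - 4 = \left(5 + z\right) - 4 = 1 + z$)
$\left(8 \left(-9\right) + X{\left(1,m \right)}\right)^{2} = \left(8 \left(-9\right) + \left(1 + 8\right)\right)^{2} = \left(-72 + 9\right)^{2} = \left(-63\right)^{2} = 3969$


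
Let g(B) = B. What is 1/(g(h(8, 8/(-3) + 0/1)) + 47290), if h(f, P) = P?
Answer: 3/141862 ≈ 2.1147e-5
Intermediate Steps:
1/(g(h(8, 8/(-3) + 0/1)) + 47290) = 1/((8/(-3) + 0/1) + 47290) = 1/((8*(-⅓) + 0*1) + 47290) = 1/((-8/3 + 0) + 47290) = 1/(-8/3 + 47290) = 1/(141862/3) = 3/141862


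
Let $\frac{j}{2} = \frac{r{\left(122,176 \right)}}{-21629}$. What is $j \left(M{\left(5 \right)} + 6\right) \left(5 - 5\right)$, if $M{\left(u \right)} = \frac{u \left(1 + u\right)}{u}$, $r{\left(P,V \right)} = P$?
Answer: $0$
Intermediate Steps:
$M{\left(u \right)} = 1 + u$
$j = - \frac{244}{21629}$ ($j = 2 \frac{122}{-21629} = 2 \cdot 122 \left(- \frac{1}{21629}\right) = 2 \left(- \frac{122}{21629}\right) = - \frac{244}{21629} \approx -0.011281$)
$j \left(M{\left(5 \right)} + 6\right) \left(5 - 5\right) = - \frac{244 \left(\left(1 + 5\right) + 6\right) \left(5 - 5\right)}{21629} = - \frac{244 \left(6 + 6\right) 0}{21629} = - \frac{244 \cdot 12 \cdot 0}{21629} = \left(- \frac{244}{21629}\right) 0 = 0$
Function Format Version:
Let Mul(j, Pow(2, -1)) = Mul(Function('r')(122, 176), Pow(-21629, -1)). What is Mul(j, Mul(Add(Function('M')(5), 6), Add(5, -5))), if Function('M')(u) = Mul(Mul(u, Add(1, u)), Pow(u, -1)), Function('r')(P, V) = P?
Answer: 0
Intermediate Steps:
Function('M')(u) = Add(1, u)
j = Rational(-244, 21629) (j = Mul(2, Mul(122, Pow(-21629, -1))) = Mul(2, Mul(122, Rational(-1, 21629))) = Mul(2, Rational(-122, 21629)) = Rational(-244, 21629) ≈ -0.011281)
Mul(j, Mul(Add(Function('M')(5), 6), Add(5, -5))) = Mul(Rational(-244, 21629), Mul(Add(Add(1, 5), 6), Add(5, -5))) = Mul(Rational(-244, 21629), Mul(Add(6, 6), 0)) = Mul(Rational(-244, 21629), Mul(12, 0)) = Mul(Rational(-244, 21629), 0) = 0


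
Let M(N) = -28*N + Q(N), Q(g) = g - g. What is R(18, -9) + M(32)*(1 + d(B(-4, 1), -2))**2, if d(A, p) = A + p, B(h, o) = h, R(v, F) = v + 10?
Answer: -22372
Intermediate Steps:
Q(g) = 0
R(v, F) = 10 + v
M(N) = -28*N (M(N) = -28*N + 0 = -28*N)
R(18, -9) + M(32)*(1 + d(B(-4, 1), -2))**2 = (10 + 18) + (-28*32)*(1 + (-4 - 2))**2 = 28 - 896*(1 - 6)**2 = 28 - 896*(-5)**2 = 28 - 896*25 = 28 - 22400 = -22372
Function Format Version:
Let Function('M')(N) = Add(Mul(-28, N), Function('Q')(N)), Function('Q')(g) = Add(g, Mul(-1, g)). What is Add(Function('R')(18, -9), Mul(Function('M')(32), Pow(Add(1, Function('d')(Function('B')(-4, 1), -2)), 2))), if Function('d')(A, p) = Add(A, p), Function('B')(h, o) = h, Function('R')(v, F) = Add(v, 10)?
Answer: -22372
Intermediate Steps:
Function('Q')(g) = 0
Function('R')(v, F) = Add(10, v)
Function('M')(N) = Mul(-28, N) (Function('M')(N) = Add(Mul(-28, N), 0) = Mul(-28, N))
Add(Function('R')(18, -9), Mul(Function('M')(32), Pow(Add(1, Function('d')(Function('B')(-4, 1), -2)), 2))) = Add(Add(10, 18), Mul(Mul(-28, 32), Pow(Add(1, Add(-4, -2)), 2))) = Add(28, Mul(-896, Pow(Add(1, -6), 2))) = Add(28, Mul(-896, Pow(-5, 2))) = Add(28, Mul(-896, 25)) = Add(28, -22400) = -22372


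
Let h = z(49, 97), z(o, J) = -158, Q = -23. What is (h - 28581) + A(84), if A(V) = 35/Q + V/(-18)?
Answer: -1983418/69 ≈ -28745.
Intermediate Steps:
h = -158
A(V) = -35/23 - V/18 (A(V) = 35/(-23) + V/(-18) = 35*(-1/23) + V*(-1/18) = -35/23 - V/18)
(h - 28581) + A(84) = (-158 - 28581) + (-35/23 - 1/18*84) = -28739 + (-35/23 - 14/3) = -28739 - 427/69 = -1983418/69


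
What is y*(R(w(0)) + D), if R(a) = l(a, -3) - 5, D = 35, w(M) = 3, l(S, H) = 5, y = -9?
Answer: -315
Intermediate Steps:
R(a) = 0 (R(a) = 5 - 5 = 0)
y*(R(w(0)) + D) = -9*(0 + 35) = -9*35 = -315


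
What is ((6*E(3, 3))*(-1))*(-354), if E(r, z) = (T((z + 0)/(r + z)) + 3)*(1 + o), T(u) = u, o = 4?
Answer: 37170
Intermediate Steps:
E(r, z) = 15 + 5*z/(r + z) (E(r, z) = ((z + 0)/(r + z) + 3)*(1 + 4) = (z/(r + z) + 3)*5 = (3 + z/(r + z))*5 = 15 + 5*z/(r + z))
((6*E(3, 3))*(-1))*(-354) = ((6*(5*(3*3 + 4*3)/(3 + 3)))*(-1))*(-354) = ((6*(5*(9 + 12)/6))*(-1))*(-354) = ((6*(5*(⅙)*21))*(-1))*(-354) = ((6*(35/2))*(-1))*(-354) = (105*(-1))*(-354) = -105*(-354) = 37170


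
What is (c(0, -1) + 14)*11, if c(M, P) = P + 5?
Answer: 198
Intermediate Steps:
c(M, P) = 5 + P
(c(0, -1) + 14)*11 = ((5 - 1) + 14)*11 = (4 + 14)*11 = 18*11 = 198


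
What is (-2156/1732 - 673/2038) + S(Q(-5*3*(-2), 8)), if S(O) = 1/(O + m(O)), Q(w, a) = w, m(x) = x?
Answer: -41255503/26473620 ≈ -1.5584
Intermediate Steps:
S(O) = 1/(2*O) (S(O) = 1/(O + O) = 1/(2*O))
(-2156/1732 - 673/2038) + S(Q(-5*3*(-2), 8)) = (-2156/1732 - 673/2038) + 1/(2*((-5*3*(-2)))) = (-2156*1/1732 - 673*1/2038) + 1/(2*((-15*(-2)))) = (-539/433 - 673/2038) + (1/2)/30 = -1389891/882454 + (1/2)*(1/30) = -1389891/882454 + 1/60 = -41255503/26473620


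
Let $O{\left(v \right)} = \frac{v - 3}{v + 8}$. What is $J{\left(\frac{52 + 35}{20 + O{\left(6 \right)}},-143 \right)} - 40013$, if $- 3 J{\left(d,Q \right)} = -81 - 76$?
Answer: $- \frac{119882}{3} \approx -39961.0$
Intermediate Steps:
$O{\left(v \right)} = \frac{-3 + v}{8 + v}$
$J{\left(d,Q \right)} = \frac{157}{3}$ ($J{\left(d,Q \right)} = - \frac{-81 - 76}{3} = \left(- \frac{1}{3}\right) \left(-157\right) = \frac{157}{3}$)
$J{\left(\frac{52 + 35}{20 + O{\left(6 \right)}},-143 \right)} - 40013 = \frac{157}{3} - 40013 = - \frac{119882}{3}$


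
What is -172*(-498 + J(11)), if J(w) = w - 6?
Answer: 84796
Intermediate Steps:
J(w) = -6 + w
-172*(-498 + J(11)) = -172*(-498 + (-6 + 11)) = -172*(-498 + 5) = -172*(-493) = 84796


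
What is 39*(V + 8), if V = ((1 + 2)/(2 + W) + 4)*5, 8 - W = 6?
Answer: 4953/4 ≈ 1238.3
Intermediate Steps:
W = 2 (W = 8 - 1*6 = 8 - 6 = 2)
V = 95/4 (V = ((1 + 2)/(2 + 2) + 4)*5 = (3/4 + 4)*5 = (3*(¼) + 4)*5 = (¾ + 4)*5 = (19/4)*5 = 95/4 ≈ 23.750)
39*(V + 8) = 39*(95/4 + 8) = 39*(127/4) = 4953/4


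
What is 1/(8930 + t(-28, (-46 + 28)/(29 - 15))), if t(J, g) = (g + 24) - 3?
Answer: 7/62648 ≈ 0.00011174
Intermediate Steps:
t(J, g) = 21 + g (t(J, g) = (24 + g) - 3 = 21 + g)
1/(8930 + t(-28, (-46 + 28)/(29 - 15))) = 1/(8930 + (21 + (-46 + 28)/(29 - 15))) = 1/(8930 + (21 - 18/14)) = 1/(8930 + (21 - 18*1/14)) = 1/(8930 + (21 - 9/7)) = 1/(8930 + 138/7) = 1/(62648/7) = 7/62648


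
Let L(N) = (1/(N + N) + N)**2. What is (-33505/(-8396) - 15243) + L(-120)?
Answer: -101317346701/120902400 ≈ -838.01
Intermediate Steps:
L(N) = (N + 1/(2*N))**2 (L(N) = (1/(2*N) + N)**2 = (N + 1/(2*N))**2)
(-33505/(-8396) - 15243) + L(-120) = (-33505/(-8396) - 15243) + (1/4)*(1 + 2*(-120)**2)**2/(-120)**2 = (-33505*(-1/8396) - 15243) + (1/4)*(1/14400)*(1 + 2*14400)**2 = (33505/8396 - 15243) + (1/4)*(1/14400)*(1 + 28800)**2 = -127946723/8396 + (1/4)*(1/14400)*28801**2 = -127946723/8396 + (1/4)*(1/14400)*829497601 = -127946723/8396 + 829497601/57600 = -101317346701/120902400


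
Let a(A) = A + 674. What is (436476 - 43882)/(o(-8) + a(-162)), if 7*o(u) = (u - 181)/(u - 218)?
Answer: 88726244/115739 ≈ 766.61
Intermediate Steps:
a(A) = 674 + A
o(u) = (-181 + u)/(7*(-218 + u)) (o(u) = ((u - 181)/(u - 218))/7 = ((-181 + u)/(-218 + u))/7 = (-181 + u)/(7*(-218 + u)))
(436476 - 43882)/(o(-8) + a(-162)) = (436476 - 43882)/((-181 - 8)/(7*(-218 - 8)) + (674 - 162)) = 392594/((⅐)*(-189)/(-226) + 512) = 392594/((⅐)*(-1/226)*(-189) + 512) = 392594/(27/226 + 512) = 392594/(115739/226) = 392594*(226/115739) = 88726244/115739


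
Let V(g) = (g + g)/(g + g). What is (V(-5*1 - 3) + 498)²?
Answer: 249001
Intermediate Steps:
V(g) = 1 (V(g) = (2*g)/((2*g)) = (2*g)*(1/(2*g)) = 1)
(V(-5*1 - 3) + 498)² = (1 + 498)² = 499² = 249001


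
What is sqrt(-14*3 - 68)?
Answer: I*sqrt(110) ≈ 10.488*I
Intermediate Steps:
sqrt(-14*3 - 68) = sqrt(-42 - 68) = sqrt(-110) = I*sqrt(110)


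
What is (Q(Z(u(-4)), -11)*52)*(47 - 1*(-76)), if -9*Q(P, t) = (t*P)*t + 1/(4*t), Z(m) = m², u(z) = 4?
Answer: -45402539/33 ≈ -1.3758e+6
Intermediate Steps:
Q(P, t) = -1/(36*t) - P*t²/9 (Q(P, t) = -((t*P)*t + 1/(4*t))/9 = -((P*t)*t + 1/(4*t))/9 = -(P*t² + 1/(4*t))/9 = -(1/(4*t) + P*t²)/9 = -1/(36*t) - P*t²/9)
(Q(Z(u(-4)), -11)*52)*(47 - 1*(-76)) = (((1/36)*(-1 - 4*4²*(-11)³)/(-11))*52)*(47 - 1*(-76)) = (((1/36)*(-1/11)*(-1 - 4*16*(-1331)))*52)*(47 + 76) = (((1/36)*(-1/11)*(-1 + 85184))*52)*123 = (((1/36)*(-1/11)*85183)*52)*123 = -85183/396*52*123 = -1107379/99*123 = -45402539/33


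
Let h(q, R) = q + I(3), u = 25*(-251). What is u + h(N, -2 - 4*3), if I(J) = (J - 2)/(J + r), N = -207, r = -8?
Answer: -32411/5 ≈ -6482.2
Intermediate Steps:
I(J) = (-2 + J)/(-8 + J) (I(J) = (J - 2)/(J - 8) = (-2 + J)/(-8 + J))
u = -6275
h(q, R) = -⅕ + q (h(q, R) = q + (-2 + 3)/(-8 + 3) = q + 1/(-5) = q - ⅕*1 = q - ⅕ = -⅕ + q)
u + h(N, -2 - 4*3) = -6275 + (-⅕ - 207) = -6275 - 1036/5 = -32411/5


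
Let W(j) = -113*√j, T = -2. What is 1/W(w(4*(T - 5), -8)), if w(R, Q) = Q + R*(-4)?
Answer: -√26/5876 ≈ -0.00086777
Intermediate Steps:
w(R, Q) = Q - 4*R
1/W(w(4*(T - 5), -8)) = 1/(-113*√(-8 - 16*(-2 - 5))) = 1/(-113*√(-8 - 16*(-7))) = 1/(-113*√(-8 - 4*(-28))) = 1/(-113*√(-8 + 112)) = 1/(-226*√26) = -√26/5876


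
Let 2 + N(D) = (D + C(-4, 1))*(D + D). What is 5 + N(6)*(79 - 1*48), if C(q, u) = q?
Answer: 687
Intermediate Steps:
N(D) = -2 + 2*D*(-4 + D) (N(D) = -2 + (D - 4)*(D + D) = -2 + (-4 + D)*(2*D) = -2 + 2*D*(-4 + D))
5 + N(6)*(79 - 1*48) = 5 + (-2 - 8*6 + 2*6²)*(79 - 1*48) = 5 + (-2 - 48 + 2*36)*(79 - 48) = 5 + (-2 - 48 + 72)*31 = 5 + 22*31 = 5 + 682 = 687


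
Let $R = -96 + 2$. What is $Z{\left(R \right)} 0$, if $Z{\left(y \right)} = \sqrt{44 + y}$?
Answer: $0$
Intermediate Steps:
$R = -94$
$Z{\left(R \right)} 0 = \sqrt{44 - 94} \cdot 0 = \sqrt{-50} \cdot 0 = 5 i \sqrt{2} \cdot 0 = 0$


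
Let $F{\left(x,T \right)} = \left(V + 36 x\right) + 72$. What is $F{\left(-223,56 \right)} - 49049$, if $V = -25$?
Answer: $-57030$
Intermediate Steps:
$F{\left(x,T \right)} = 47 + 36 x$ ($F{\left(x,T \right)} = \left(-25 + 36 x\right) + 72 = 47 + 36 x$)
$F{\left(-223,56 \right)} - 49049 = \left(47 + 36 \left(-223\right)\right) - 49049 = \left(47 - 8028\right) - 49049 = -7981 - 49049 = -57030$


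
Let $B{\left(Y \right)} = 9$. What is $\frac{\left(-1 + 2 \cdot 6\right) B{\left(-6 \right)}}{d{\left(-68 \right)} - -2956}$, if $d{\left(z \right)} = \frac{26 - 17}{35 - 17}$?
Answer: $\frac{22}{657} \approx 0.033486$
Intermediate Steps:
$d{\left(z \right)} = \frac{1}{2}$ ($d{\left(z \right)} = \frac{9}{18} = 9 \cdot \frac{1}{18} = \frac{1}{2}$)
$\frac{\left(-1 + 2 \cdot 6\right) B{\left(-6 \right)}}{d{\left(-68 \right)} - -2956} = \frac{\left(-1 + 2 \cdot 6\right) 9}{\frac{1}{2} - -2956} = \frac{\left(-1 + 12\right) 9}{\frac{1}{2} + 2956} = \frac{11 \cdot 9}{\frac{5913}{2}} = 99 \cdot \frac{2}{5913} = \frac{22}{657}$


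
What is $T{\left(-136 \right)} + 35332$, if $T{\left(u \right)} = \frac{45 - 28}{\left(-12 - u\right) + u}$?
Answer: $\frac{423967}{12} \approx 35331.0$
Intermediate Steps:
$T{\left(u \right)} = - \frac{17}{12}$ ($T{\left(u \right)} = \frac{17}{-12} = 17 \left(- \frac{1}{12}\right) = - \frac{17}{12}$)
$T{\left(-136 \right)} + 35332 = - \frac{17}{12} + 35332 = \frac{423967}{12}$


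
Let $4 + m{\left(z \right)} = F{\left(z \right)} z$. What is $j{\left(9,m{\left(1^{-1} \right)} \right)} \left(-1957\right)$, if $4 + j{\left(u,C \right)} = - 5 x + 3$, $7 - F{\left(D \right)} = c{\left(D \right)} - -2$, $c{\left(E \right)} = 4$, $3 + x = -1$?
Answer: $-37183$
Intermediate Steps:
$x = -4$ ($x = -3 - 1 = -4$)
$F{\left(D \right)} = 1$ ($F{\left(D \right)} = 7 - \left(4 - -2\right) = 7 - \left(4 + 2\right) = 7 - 6 = 1$)
$m{\left(z \right)} = -4 + z$ ($m{\left(z \right)} = -4 + 1 z = -4 + z$)
$j{\left(u,C \right)} = 19$ ($j{\left(u,C \right)} = -4 + \left(\left(-5\right) \left(-4\right) + 3\right) = -4 + \left(20 + 3\right) = -4 + 23 = 19$)
$j{\left(9,m{\left(1^{-1} \right)} \right)} \left(-1957\right) = 19 \left(-1957\right) = -37183$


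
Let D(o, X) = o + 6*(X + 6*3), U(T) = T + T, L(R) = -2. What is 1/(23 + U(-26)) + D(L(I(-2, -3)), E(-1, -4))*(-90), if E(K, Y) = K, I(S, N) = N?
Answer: -261001/29 ≈ -9000.0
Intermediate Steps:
U(T) = 2*T
D(o, X) = 108 + o + 6*X (D(o, X) = o + 6*(X + 18) = o + 6*(18 + X) = o + (108 + 6*X) = 108 + o + 6*X)
1/(23 + U(-26)) + D(L(I(-2, -3)), E(-1, -4))*(-90) = 1/(23 + 2*(-26)) + (108 - 2 + 6*(-1))*(-90) = 1/(23 - 52) + (108 - 2 - 6)*(-90) = 1/(-29) + 100*(-90) = -1/29 - 9000 = -261001/29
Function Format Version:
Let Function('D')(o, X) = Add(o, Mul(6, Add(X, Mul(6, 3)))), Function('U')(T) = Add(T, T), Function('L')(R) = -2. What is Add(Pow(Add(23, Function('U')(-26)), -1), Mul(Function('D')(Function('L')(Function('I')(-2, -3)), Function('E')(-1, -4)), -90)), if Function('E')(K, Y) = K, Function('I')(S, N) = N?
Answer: Rational(-261001, 29) ≈ -9000.0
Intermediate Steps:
Function('U')(T) = Mul(2, T)
Function('D')(o, X) = Add(108, o, Mul(6, X)) (Function('D')(o, X) = Add(o, Mul(6, Add(X, 18))) = Add(o, Mul(6, Add(18, X))) = Add(o, Add(108, Mul(6, X))) = Add(108, o, Mul(6, X)))
Add(Pow(Add(23, Function('U')(-26)), -1), Mul(Function('D')(Function('L')(Function('I')(-2, -3)), Function('E')(-1, -4)), -90)) = Add(Pow(Add(23, Mul(2, -26)), -1), Mul(Add(108, -2, Mul(6, -1)), -90)) = Add(Pow(Add(23, -52), -1), Mul(Add(108, -2, -6), -90)) = Add(Pow(-29, -1), Mul(100, -90)) = Add(Rational(-1, 29), -9000) = Rational(-261001, 29)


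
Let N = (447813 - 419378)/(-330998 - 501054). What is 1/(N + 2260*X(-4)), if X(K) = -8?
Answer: -832052/15043528595 ≈ -5.5310e-5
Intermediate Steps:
N = -28435/832052 (N = 28435/(-832052) = 28435*(-1/832052) = -28435/832052 ≈ -0.034175)
1/(N + 2260*X(-4)) = 1/(-28435/832052 + 2260*(-8)) = 1/(-28435/832052 - 18080) = 1/(-15043528595/832052) = -832052/15043528595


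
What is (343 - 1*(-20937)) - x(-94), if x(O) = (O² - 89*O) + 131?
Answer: 3947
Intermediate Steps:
x(O) = 131 + O² - 89*O
(343 - 1*(-20937)) - x(-94) = (343 - 1*(-20937)) - (131 + (-94)² - 89*(-94)) = (343 + 20937) - (131 + 8836 + 8366) = 21280 - 1*17333 = 21280 - 17333 = 3947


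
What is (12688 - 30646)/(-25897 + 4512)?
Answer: 17958/21385 ≈ 0.83975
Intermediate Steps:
(12688 - 30646)/(-25897 + 4512) = -17958/(-21385) = -17958*(-1/21385) = 17958/21385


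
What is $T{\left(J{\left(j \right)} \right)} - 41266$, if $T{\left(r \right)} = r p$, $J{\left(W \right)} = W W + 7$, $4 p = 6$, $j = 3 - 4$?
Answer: $-41254$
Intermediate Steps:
$j = -1$
$p = \frac{3}{2}$ ($p = \frac{1}{4} \cdot 6 = \frac{3}{2} \approx 1.5$)
$J{\left(W \right)} = 7 + W^{2}$ ($J{\left(W \right)} = W^{2} + 7 = 7 + W^{2}$)
$T{\left(r \right)} = \frac{3 r}{2}$ ($T{\left(r \right)} = r \frac{3}{2} = \frac{3 r}{2}$)
$T{\left(J{\left(j \right)} \right)} - 41266 = \frac{3 \left(7 + \left(-1\right)^{2}\right)}{2} - 41266 = \frac{3 \left(7 + 1\right)}{2} - 41266 = \frac{3}{2} \cdot 8 - 41266 = 12 - 41266 = -41254$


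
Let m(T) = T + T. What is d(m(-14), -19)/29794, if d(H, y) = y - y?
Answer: 0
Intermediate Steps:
m(T) = 2*T
d(H, y) = 0
d(m(-14), -19)/29794 = 0/29794 = 0*(1/29794) = 0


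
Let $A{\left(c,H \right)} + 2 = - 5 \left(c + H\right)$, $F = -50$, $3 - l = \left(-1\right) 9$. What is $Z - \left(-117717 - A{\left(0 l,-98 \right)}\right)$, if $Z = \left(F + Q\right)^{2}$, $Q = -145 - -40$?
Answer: $142230$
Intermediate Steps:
$l = 12$ ($l = 3 - \left(-1\right) 9 = 3 - -9 = 3 + 9 = 12$)
$Q = -105$ ($Q = -145 + 40 = -105$)
$A{\left(c,H \right)} = -2 - 5 H - 5 c$ ($A{\left(c,H \right)} = -2 - 5 \left(c + H\right) = -2 - 5 \left(H + c\right) = -2 - \left(5 H + 5 c\right) = -2 - 5 H - 5 c$)
$Z = 24025$ ($Z = \left(-50 - 105\right)^{2} = \left(-155\right)^{2} = 24025$)
$Z - \left(-117717 - A{\left(0 l,-98 \right)}\right) = 24025 - \left(-117717 - \left(-2 - -490 - 5 \cdot 0 \cdot 12\right)\right) = 24025 - \left(-117717 - \left(-2 + 490 - 0\right)\right) = 24025 - \left(-117717 - \left(-2 + 490 + 0\right)\right) = 24025 - \left(-117717 - 488\right) = 24025 - -118205 = 24025 + 118205 = 142230$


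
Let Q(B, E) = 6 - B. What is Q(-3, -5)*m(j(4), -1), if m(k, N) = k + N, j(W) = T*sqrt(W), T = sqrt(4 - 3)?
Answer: 9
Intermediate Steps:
T = 1 (T = sqrt(1) = 1)
j(W) = sqrt(W) (j(W) = 1*sqrt(W) = sqrt(W))
m(k, N) = N + k
Q(-3, -5)*m(j(4), -1) = (6 - 1*(-3))*(-1 + sqrt(4)) = (6 + 3)*(-1 + 2) = 9*1 = 9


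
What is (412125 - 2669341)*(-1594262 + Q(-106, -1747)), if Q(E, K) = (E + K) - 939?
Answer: 3604895841664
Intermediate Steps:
Q(E, K) = -939 + E + K
(412125 - 2669341)*(-1594262 + Q(-106, -1747)) = (412125 - 2669341)*(-1594262 + (-939 - 106 - 1747)) = -2257216*(-1594262 - 2792) = -2257216*(-1597054) = 3604895841664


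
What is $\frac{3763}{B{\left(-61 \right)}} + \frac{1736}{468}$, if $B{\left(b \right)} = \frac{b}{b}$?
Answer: $\frac{440705}{117} \approx 3766.7$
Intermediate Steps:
$B{\left(b \right)} = 1$
$\frac{3763}{B{\left(-61 \right)}} + \frac{1736}{468} = \frac{3763}{1} + \frac{1736}{468} = 3763 \cdot 1 + 1736 \cdot \frac{1}{468} = 3763 + \frac{434}{117} = \frac{440705}{117}$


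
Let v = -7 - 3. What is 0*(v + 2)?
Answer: 0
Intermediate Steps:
v = -10
0*(v + 2) = 0*(-10 + 2) = 0*(-8) = 0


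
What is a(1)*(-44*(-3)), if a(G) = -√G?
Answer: -132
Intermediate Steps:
a(1)*(-44*(-3)) = (-√1)*(-44*(-3)) = -1*1*132 = -1*132 = -132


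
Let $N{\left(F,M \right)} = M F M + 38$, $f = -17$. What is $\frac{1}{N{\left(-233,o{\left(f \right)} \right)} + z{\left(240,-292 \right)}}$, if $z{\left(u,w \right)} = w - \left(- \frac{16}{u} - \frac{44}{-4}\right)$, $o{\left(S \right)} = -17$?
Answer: $- \frac{15}{1014029} \approx -1.4792 \cdot 10^{-5}$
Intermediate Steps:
$z{\left(u,w \right)} = -11 + w + \frac{16}{u}$ ($z{\left(u,w \right)} = w - \left(- \frac{16}{u} - -11\right) = w - \left(- \frac{16}{u} + 11\right) = w - \left(11 - \frac{16}{u}\right) = -11 + w + \frac{16}{u}$)
$N{\left(F,M \right)} = 38 + F M^{2}$ ($N{\left(F,M \right)} = F M M + 38 = F M^{2} + 38 = 38 + F M^{2}$)
$\frac{1}{N{\left(-233,o{\left(f \right)} \right)} + z{\left(240,-292 \right)}} = \frac{1}{\left(38 - 233 \left(-17\right)^{2}\right) - \left(303 - \frac{1}{15}\right)} = \frac{1}{\left(38 - 67337\right) - \frac{4544}{15}} = \frac{1}{-67299 - \frac{4544}{15}} = \frac{1}{- \frac{1014029}{15}} = - \frac{15}{1014029}$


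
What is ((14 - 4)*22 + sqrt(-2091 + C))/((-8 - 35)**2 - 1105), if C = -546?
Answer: 55/186 + I*sqrt(293)/248 ≈ 0.2957 + 0.069021*I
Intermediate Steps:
((14 - 4)*22 + sqrt(-2091 + C))/((-8 - 35)**2 - 1105) = ((14 - 4)*22 + sqrt(-2091 - 546))/((-8 - 35)**2 - 1105) = (10*22 + sqrt(-2637))/((-43)**2 - 1105) = (220 + 3*I*sqrt(293))/(1849 - 1105) = (220 + 3*I*sqrt(293))/744 = (220 + 3*I*sqrt(293))*(1/744) = 55/186 + I*sqrt(293)/248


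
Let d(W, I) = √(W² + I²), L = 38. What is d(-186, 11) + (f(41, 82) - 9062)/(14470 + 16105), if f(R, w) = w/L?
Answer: -172137/580925 + √34717 ≈ 186.03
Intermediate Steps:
f(R, w) = w/38
d(W, I) = √(I² + W²)
d(-186, 11) + (f(41, 82) - 9062)/(14470 + 16105) = √(11² + (-186)²) + ((1/38)*82 - 9062)/(14470 + 16105) = √(121 + 34596) + (41/19 - 9062)/30575 = √34717 - 172137/19*1/30575 = √34717 - 172137/580925 = -172137/580925 + √34717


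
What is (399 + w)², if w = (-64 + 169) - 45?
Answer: 210681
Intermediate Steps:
w = 60 (w = 105 - 45 = 60)
(399 + w)² = (399 + 60)² = 459² = 210681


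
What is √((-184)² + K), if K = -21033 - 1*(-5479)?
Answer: √18302 ≈ 135.28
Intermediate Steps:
K = -15554 (K = -21033 + 5479 = -15554)
√((-184)² + K) = √((-184)² - 15554) = √(33856 - 15554) = √18302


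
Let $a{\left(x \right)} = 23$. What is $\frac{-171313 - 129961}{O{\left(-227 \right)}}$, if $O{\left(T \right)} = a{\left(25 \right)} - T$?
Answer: $- \frac{150637}{125} \approx -1205.1$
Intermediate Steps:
$O{\left(T \right)} = 23 - T$
$\frac{-171313 - 129961}{O{\left(-227 \right)}} = \frac{-171313 - 129961}{23 - -227} = - \frac{301274}{23 + 227} = - \frac{301274}{250} = \left(-301274\right) \frac{1}{250} = - \frac{150637}{125}$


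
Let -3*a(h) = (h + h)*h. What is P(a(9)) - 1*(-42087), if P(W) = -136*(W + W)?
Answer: 56775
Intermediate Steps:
a(h) = -2*h²/3 (a(h) = -(h + h)*h/3 = -2*h*h/3 = -2*h²/3)
P(W) = -272*W
P(a(9)) - 1*(-42087) = -(-544)*9²/3 - 1*(-42087) = -(-544)*81/3 + 42087 = -272*(-54) + 42087 = 14688 + 42087 = 56775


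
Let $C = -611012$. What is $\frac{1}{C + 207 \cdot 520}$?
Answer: $- \frac{1}{503372} \approx -1.9866 \cdot 10^{-6}$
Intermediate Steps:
$\frac{1}{C + 207 \cdot 520} = \frac{1}{-611012 + 207 \cdot 520} = \frac{1}{-611012 + 107640} = \frac{1}{-503372} = - \frac{1}{503372}$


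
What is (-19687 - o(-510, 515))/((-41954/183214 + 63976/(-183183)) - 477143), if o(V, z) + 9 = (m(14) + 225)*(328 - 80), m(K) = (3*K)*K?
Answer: 168801571732521/363948748534673 ≈ 0.46381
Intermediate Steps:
m(K) = 3*K**2
o(V, z) = 201615 (o(V, z) = -9 + (3*14**2 + 225)*(328 - 80) = -9 + (3*196 + 225)*248 = -9 + (588 + 225)*248 = -9 + 813*248 = -9 + 201624 = 201615)
(-19687 - o(-510, 515))/((-41954/183214 + 63976/(-183183)) - 477143) = (-19687 - 1*201615)/((-41954/183214 + 63976/(-183183)) - 477143) = (-19687 - 201615)/((-41954*1/183214 + 63976*(-1/183183)) - 477143) = -221302/((-20977/91607 - 5816/16653) - 477143) = -221302/(-882116293/1525531371 - 477143) = -221302/(-727897497069346/1525531371) = -221302*(-1525531371/727897497069346) = 168801571732521/363948748534673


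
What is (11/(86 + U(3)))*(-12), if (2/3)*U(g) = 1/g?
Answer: -264/173 ≈ -1.5260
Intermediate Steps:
U(g) = 3/(2*g)
(11/(86 + U(3)))*(-12) = (11/(86 + (3/2)/3))*(-12) = (11/(86 + (3/2)*(1/3)))*(-12) = (11/(86 + 1/2))*(-12) = (11/(173/2))*(-12) = (11*(2/173))*(-12) = (22/173)*(-12) = -264/173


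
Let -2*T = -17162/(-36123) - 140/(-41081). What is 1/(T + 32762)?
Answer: 1483968963/48617436121135 ≈ 3.0523e-5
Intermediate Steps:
T = -355044671/1483968963 (T = -(-17162/(-36123) - 140/(-41081))/2 = -(-17162*(-1/36123) - 140*(-1/41081))/2 = -(17162/36123 + 140/41081)/2 = -1/2*710089342/1483968963 = -355044671/1483968963 ≈ -0.23925)
1/(T + 32762) = 1/(-355044671/1483968963 + 32762) = 1/(48617436121135/1483968963) = 1483968963/48617436121135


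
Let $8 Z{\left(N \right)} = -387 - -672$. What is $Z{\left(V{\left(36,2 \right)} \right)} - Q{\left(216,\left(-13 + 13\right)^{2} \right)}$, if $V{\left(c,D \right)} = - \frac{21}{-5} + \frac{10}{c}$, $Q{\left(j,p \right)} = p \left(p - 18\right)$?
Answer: $\frac{285}{8} \approx 35.625$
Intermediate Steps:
$Q{\left(j,p \right)} = p \left(-18 + p\right)$
$V{\left(c,D \right)} = \frac{21}{5} + \frac{10}{c}$ ($V{\left(c,D \right)} = \left(-21\right) \left(- \frac{1}{5}\right) + \frac{10}{c} = \frac{21}{5} + \frac{10}{c}$)
$Z{\left(N \right)} = \frac{285}{8}$ ($Z{\left(N \right)} = \frac{-387 - -672}{8} = \frac{-387 + 672}{8} = \frac{1}{8} \cdot 285 = \frac{285}{8}$)
$Z{\left(V{\left(36,2 \right)} \right)} - Q{\left(216,\left(-13 + 13\right)^{2} \right)} = \frac{285}{8} - \left(-13 + 13\right)^{2} \left(-18 + \left(-13 + 13\right)^{2}\right) = \frac{285}{8} - 0^{2} \left(-18 + 0^{2}\right) = \frac{285}{8} - 0 \left(-18 + 0\right) = \frac{285}{8} - 0 \left(-18\right) = \frac{285}{8} - 0 = \frac{285}{8} + 0 = \frac{285}{8}$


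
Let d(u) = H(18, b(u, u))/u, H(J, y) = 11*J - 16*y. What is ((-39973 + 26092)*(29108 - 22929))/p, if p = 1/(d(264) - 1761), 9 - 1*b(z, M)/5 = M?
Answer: 6351406031649/44 ≈ 1.4435e+11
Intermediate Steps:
b(z, M) = 45 - 5*M
H(J, y) = -16*y + 11*J
d(u) = (-522 + 80*u)/u (d(u) = (-16*(45 - 5*u) + 11*18)/u = ((-720 + 80*u) + 198)/u = (-522 + 80*u)/u)
p = -44/74051 (p = 1/((80 - 522/264) - 1761) = 1/((80 - 522*1/264) - 1761) = 1/((80 - 87/44) - 1761) = 1/(3433/44 - 1761) = 1/(-74051/44) = -44/74051 ≈ -0.00059418)
((-39973 + 26092)*(29108 - 22929))/p = ((-39973 + 26092)*(29108 - 22929))/(-44/74051) = -13881*6179*(-74051/44) = -85770699*(-74051/44) = 6351406031649/44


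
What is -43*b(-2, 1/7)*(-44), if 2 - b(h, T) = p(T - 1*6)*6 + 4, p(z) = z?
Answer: 438944/7 ≈ 62706.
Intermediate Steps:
b(h, T) = 34 - 6*T (b(h, T) = 2 - ((T - 1*6)*6 + 4) = 2 - ((T - 6)*6 + 4) = 2 - ((-6 + T)*6 + 4) = 2 - ((-36 + 6*T) + 4) = 2 - (-32 + 6*T) = 2 + (32 - 6*T) = 34 - 6*T)
-43*b(-2, 1/7)*(-44) = -43*(34 - 6/7)*(-44) = -43*232/7*(-44) = -9976/7*(-44) = 438944/7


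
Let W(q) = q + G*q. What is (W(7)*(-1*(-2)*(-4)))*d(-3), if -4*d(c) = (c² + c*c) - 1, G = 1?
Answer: 476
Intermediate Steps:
W(q) = 2*q (W(q) = q + 1*q = q + q = 2*q)
d(c) = ¼ - c²/2 (d(c) = -((c² + c*c) - 1)/4 = -((c² + c²) - 1)/4 = -(2*c² - 1)/4 = -(-1 + 2*c²)/4 = ¼ - c²/2)
(W(7)*(-1*(-2)*(-4)))*d(-3) = ((2*7)*(-1*(-2)*(-4)))*(¼ - ½*(-3)²) = (14*(2*(-4)))*(¼ - ½*9) = (14*(-8))*(¼ - 9/2) = -112*(-17/4) = 476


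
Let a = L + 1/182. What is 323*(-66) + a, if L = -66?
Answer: -3891887/182 ≈ -21384.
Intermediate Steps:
a = -12011/182 (a = -66 + 1/182 = -12011/182 ≈ -65.995)
323*(-66) + a = 323*(-66) - 12011/182 = -21318 - 12011/182 = -3891887/182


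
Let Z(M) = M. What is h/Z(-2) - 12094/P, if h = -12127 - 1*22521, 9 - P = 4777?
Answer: 41306463/2384 ≈ 17327.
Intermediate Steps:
P = -4768 (P = 9 - 1*4777 = 9 - 4777 = -4768)
h = -34648 (h = -12127 - 22521 = -34648)
h/Z(-2) - 12094/P = -34648/(-2) - 12094/(-4768) = -34648*(-1/2) - 12094*(-1/4768) = 17324 + 6047/2384 = 41306463/2384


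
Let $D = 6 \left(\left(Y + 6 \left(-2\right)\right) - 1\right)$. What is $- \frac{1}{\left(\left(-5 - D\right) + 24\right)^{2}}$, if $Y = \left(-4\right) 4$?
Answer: $- \frac{1}{37249} \approx -2.6846 \cdot 10^{-5}$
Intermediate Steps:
$Y = -16$
$D = -174$ ($D = 6 \left(\left(-16 + 6 \left(-2\right)\right) - 1\right) = 6 \left(\left(-16 - 12\right) - 1\right) = 6 \left(-28 - 1\right) = 6 \left(-29\right) = -174$)
$- \frac{1}{\left(\left(-5 - D\right) + 24\right)^{2}} = - \frac{1}{\left(\left(-5 - -174\right) + 24\right)^{2}} = - \frac{1}{\left(\left(-5 + 174\right) + 24\right)^{2}} = - \frac{1}{\left(169 + 24\right)^{2}} = - \frac{1}{193^{2}} = - \frac{1}{37249}$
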